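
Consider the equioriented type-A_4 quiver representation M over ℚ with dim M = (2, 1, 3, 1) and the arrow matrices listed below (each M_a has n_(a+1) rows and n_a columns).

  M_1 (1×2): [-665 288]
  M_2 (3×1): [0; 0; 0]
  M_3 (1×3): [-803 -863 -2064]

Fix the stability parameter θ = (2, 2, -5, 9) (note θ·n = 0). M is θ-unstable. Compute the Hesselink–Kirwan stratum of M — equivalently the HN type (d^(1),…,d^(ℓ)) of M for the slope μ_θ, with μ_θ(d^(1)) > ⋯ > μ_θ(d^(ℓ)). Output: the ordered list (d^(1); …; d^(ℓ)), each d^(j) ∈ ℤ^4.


Via rank(M_{q-1}∘⋯∘M_p): M ≅ I[1,1], I[1,2], I[3,3]^2, I[3,4].
μ_θ-semistable layers: μ^(1)=9; μ^(2)=2; μ^(3)=-5

((0, 0, 0, 1); (2, 1, 0, 0); (0, 0, 3, 0))


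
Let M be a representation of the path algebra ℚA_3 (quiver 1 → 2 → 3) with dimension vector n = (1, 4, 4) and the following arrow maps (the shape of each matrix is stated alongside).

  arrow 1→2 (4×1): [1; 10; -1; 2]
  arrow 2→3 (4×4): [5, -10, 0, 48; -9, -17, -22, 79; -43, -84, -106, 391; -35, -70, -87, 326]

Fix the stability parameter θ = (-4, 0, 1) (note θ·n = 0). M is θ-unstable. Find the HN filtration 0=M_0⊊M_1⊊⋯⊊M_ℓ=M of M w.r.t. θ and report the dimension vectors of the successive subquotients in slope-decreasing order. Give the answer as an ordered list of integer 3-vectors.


Interval decomposition of M: I[1,3], I[2,3]^3.
HN type (ℓ=3): μ^(1)=1; μ^(2)=0; μ^(3)=-4

((0, 0, 4); (0, 4, 0); (1, 0, 0))


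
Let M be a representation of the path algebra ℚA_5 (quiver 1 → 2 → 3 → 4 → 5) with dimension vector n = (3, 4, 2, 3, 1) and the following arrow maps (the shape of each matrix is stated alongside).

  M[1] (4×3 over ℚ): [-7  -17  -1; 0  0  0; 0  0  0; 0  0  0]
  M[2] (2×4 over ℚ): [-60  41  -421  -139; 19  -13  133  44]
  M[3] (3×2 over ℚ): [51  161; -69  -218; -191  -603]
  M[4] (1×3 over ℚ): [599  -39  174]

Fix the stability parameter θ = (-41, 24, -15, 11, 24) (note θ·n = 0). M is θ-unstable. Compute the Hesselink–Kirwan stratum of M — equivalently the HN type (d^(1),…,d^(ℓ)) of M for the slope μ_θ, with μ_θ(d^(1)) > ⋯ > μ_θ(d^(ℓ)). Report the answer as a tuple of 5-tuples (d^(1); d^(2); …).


Via rank(M_{q-1}∘⋯∘M_p): M ≅ I[1,1]^2, I[1,5], I[2,2]^2, I[2,4], I[4,4].
μ_θ-semistable layers: μ^(1)=24; μ^(2)=11; μ^(3)=9/2; μ^(4)=-41

((0, 2, 0, 0, 1); (0, 0, 0, 3, 0); (0, 2, 2, 0, 0); (3, 0, 0, 0, 0))


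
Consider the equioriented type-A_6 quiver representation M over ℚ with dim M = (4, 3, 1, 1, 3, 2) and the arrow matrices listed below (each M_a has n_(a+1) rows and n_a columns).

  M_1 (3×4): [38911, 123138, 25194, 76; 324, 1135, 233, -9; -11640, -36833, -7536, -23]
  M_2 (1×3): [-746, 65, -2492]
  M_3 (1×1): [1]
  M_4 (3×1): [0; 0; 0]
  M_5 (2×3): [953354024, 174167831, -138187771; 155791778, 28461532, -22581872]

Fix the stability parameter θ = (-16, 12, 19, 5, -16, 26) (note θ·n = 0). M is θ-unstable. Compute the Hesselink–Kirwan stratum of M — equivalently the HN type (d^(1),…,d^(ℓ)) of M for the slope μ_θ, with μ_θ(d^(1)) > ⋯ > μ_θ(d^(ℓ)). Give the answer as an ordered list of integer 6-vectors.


Via rank(M_{q-1}∘⋯∘M_p): M ≅ I[1,1], I[1,2]^2, I[1,4], I[5,5], I[5,6]^2.
μ_θ-semistable layers: μ^(1)=26; μ^(2)=12; μ^(3)=-16

((0, 0, 0, 0, 0, 2); (0, 3, 1, 1, 0, 0); (4, 0, 0, 0, 3, 0))


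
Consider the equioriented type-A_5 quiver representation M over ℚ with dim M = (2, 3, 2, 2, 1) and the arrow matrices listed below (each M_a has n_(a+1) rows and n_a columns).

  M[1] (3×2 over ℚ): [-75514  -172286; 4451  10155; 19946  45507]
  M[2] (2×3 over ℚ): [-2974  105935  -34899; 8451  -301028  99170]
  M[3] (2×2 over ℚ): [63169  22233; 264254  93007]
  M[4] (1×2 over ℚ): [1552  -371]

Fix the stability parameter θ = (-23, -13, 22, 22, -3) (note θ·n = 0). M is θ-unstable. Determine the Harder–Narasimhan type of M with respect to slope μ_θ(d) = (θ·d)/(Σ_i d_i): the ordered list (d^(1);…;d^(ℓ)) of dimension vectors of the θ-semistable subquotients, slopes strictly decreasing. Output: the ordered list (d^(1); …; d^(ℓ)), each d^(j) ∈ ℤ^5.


Via rank(M_{q-1}∘⋯∘M_p): M ≅ I[1,2], I[1,4], I[2,5].
μ_θ-semistable layers: μ^(1)=22; μ^(2)=41/3; μ^(3)=-13; μ^(4)=-23

((0, 0, 1, 1, 0); (0, 0, 1, 1, 1); (0, 3, 0, 0, 0); (2, 0, 0, 0, 0))


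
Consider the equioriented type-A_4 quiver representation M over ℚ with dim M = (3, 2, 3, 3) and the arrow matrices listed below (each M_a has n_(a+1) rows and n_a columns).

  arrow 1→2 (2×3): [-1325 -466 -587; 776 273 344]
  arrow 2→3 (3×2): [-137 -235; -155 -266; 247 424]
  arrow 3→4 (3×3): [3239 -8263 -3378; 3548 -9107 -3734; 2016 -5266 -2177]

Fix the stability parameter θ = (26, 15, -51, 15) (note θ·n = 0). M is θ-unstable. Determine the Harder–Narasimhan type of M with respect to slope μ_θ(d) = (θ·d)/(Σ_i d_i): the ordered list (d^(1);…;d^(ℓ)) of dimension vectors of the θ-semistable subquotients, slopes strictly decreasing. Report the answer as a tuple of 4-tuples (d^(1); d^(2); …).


Via rank(M_{q-1}∘⋯∘M_p): M ≅ I[1,1], I[1,4]^2, I[3,4].
μ_θ-semistable layers: μ^(1)=26; μ^(2)=15; μ^(3)=-10/3; μ^(4)=-51

((1, 0, 0, 0); (0, 0, 0, 3); (2, 2, 2, 0); (0, 0, 1, 0))


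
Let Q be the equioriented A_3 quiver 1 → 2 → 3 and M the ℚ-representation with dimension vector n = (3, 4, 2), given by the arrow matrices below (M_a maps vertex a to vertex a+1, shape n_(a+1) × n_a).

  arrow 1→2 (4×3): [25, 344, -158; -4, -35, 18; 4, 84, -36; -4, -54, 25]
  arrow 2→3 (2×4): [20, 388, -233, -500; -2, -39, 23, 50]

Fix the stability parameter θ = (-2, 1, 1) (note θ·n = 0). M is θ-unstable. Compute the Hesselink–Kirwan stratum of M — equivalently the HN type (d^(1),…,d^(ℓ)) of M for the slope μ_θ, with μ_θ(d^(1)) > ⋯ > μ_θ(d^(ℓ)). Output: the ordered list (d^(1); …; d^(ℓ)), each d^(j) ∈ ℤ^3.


Barcode: M ≅ I[1,2]^2, I[1,3], I[2,3]. HN layers by μ_θ (2 steps, strictly decreasing):
  μ^(1)=1; μ^(2)=-2

((0, 4, 2); (3, 0, 0))


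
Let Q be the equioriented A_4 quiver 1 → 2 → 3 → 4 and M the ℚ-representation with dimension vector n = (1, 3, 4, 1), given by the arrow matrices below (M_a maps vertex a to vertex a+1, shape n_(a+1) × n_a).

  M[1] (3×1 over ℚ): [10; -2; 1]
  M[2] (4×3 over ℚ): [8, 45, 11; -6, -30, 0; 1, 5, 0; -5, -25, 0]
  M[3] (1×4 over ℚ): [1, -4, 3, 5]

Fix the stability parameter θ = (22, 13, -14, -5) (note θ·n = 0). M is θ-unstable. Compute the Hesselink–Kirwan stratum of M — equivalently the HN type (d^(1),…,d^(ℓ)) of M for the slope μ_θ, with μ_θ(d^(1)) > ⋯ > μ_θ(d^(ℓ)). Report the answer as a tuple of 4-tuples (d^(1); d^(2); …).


Barcode: M ≅ I[1,4], I[2,2], I[2,3], I[3,3]^2. HN layers by μ_θ (4 steps, strictly decreasing):
  μ^(1)=13; μ^(2)=4; μ^(3)=-1/2; μ^(4)=-14

((0, 1, 0, 0); (1, 1, 1, 1); (0, 1, 1, 0); (0, 0, 2, 0))


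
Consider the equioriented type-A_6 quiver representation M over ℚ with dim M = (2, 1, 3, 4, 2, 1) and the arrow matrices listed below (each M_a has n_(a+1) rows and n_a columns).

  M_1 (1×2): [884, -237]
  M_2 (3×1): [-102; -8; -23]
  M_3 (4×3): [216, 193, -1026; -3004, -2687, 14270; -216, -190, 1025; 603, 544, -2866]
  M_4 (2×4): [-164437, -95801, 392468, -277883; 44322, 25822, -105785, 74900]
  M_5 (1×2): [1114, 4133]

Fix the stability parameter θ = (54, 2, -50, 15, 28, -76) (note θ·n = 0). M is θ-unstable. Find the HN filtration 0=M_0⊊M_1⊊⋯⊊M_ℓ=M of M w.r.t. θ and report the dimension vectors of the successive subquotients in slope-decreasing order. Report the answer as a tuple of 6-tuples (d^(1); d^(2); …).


Barcode: M ≅ I[1,1], I[1,6], I[3,4], I[3,5], I[4,4]. HN layers by μ_θ (5 steps, strictly decreasing):
  μ^(1)=54; μ^(2)=28; μ^(3)=15; μ^(4)=-9/2; μ^(5)=-50

((1, 0, 0, 0, 0, 0); (0, 0, 0, 0, 1, 0); (0, 0, 0, 3, 0, 0); (1, 1, 1, 1, 1, 1); (0, 0, 2, 0, 0, 0))


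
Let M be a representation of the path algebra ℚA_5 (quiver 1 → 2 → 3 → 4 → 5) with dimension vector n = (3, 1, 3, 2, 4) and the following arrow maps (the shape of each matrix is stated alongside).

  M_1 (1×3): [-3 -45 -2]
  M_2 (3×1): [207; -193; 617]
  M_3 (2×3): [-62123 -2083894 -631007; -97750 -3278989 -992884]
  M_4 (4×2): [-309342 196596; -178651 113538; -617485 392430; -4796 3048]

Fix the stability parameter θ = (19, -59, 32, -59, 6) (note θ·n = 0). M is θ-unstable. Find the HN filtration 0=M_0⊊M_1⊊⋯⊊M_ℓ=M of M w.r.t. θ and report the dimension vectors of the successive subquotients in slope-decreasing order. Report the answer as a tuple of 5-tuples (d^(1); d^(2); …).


Via rank(M_{q-1}∘⋯∘M_p): M ≅ I[1,1]^2, I[1,4], I[3,3], I[3,5], I[5,5]^3.
μ_θ-semistable layers: μ^(1)=32; μ^(2)=19; μ^(3)=6; μ^(4)=-27/2; μ^(5)=-20

((0, 0, 1, 0, 0); (2, 0, 0, 0, 0); (0, 0, 0, 0, 4); (0, 0, 2, 2, 0); (1, 1, 0, 0, 0))


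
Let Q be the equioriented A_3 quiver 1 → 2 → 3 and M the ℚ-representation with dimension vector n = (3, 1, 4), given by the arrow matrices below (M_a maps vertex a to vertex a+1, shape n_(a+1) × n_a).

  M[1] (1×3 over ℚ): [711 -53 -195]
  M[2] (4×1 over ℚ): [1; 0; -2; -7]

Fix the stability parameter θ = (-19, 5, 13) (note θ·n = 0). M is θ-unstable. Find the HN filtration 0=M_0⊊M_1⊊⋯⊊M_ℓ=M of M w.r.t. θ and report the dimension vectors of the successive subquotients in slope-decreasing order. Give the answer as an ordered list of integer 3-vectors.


Interval decomposition of M: I[1,1]^2, I[1,3], I[3,3]^3.
HN type (ℓ=3): μ^(1)=13; μ^(2)=5; μ^(3)=-19

((0, 0, 4); (0, 1, 0); (3, 0, 0))


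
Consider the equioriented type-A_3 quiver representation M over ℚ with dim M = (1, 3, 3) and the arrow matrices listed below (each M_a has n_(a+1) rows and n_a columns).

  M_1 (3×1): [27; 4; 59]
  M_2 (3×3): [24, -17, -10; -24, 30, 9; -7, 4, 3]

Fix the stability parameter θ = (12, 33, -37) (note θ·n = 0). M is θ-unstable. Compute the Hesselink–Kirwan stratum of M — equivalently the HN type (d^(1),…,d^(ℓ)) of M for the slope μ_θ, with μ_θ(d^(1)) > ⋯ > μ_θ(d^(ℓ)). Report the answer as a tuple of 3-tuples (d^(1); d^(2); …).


Via rank(M_{q-1}∘⋯∘M_p): M ≅ I[1,3], I[2,3]^2.
μ_θ-semistable layers: μ^(1)=8/3; μ^(2)=-2

((1, 1, 1); (0, 2, 2))


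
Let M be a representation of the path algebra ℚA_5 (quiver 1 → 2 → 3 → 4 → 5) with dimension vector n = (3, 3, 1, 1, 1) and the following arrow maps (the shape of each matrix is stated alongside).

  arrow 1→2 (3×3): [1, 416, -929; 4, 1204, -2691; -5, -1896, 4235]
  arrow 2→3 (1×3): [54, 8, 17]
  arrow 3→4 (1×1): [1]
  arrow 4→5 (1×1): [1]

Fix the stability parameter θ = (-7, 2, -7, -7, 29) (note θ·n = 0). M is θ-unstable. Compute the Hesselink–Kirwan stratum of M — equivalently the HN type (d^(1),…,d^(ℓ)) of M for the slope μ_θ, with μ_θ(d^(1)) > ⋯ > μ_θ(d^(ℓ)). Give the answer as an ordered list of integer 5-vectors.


Interval decomposition of M: I[1,1], I[1,2], I[1,5], I[2,2].
HN type (ℓ=4): μ^(1)=29; μ^(2)=2; μ^(3)=-4; μ^(4)=-7

((0, 0, 0, 0, 1); (0, 2, 0, 0, 0); (0, 1, 1, 1, 0); (3, 0, 0, 0, 0))


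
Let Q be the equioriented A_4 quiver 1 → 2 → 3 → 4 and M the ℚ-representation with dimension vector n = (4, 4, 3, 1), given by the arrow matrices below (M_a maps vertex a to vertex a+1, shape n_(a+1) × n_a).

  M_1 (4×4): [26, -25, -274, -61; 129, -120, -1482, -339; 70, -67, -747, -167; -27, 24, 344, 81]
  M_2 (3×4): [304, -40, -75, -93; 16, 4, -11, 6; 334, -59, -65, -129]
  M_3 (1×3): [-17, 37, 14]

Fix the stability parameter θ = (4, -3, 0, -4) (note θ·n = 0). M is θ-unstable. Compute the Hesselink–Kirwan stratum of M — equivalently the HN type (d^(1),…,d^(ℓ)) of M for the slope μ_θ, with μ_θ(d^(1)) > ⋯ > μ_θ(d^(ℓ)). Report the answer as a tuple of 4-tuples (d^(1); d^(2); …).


Via rank(M_{q-1}∘⋯∘M_p): M ≅ I[1,1], I[1,2], I[1,3], I[1,4], I[2,3].
μ_θ-semistable layers: μ^(1)=4; μ^(2)=1/2; μ^(3)=1/3; μ^(4)=0; μ^(5)=-3/4; μ^(6)=-3

((1, 0, 0, 0); (1, 1, 0, 0); (1, 1, 1, 0); (0, 0, 1, 0); (1, 1, 1, 1); (0, 1, 0, 0))


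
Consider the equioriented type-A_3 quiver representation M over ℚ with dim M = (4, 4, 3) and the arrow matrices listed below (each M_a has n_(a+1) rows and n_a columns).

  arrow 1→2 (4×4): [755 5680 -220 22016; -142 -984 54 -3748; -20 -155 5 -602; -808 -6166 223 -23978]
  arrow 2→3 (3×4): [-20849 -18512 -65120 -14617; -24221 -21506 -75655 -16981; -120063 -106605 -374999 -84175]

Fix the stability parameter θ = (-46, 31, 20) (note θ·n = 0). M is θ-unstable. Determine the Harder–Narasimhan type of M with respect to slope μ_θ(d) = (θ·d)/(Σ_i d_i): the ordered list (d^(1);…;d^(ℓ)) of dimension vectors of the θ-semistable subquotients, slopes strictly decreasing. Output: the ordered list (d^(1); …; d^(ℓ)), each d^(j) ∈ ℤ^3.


Via rank(M_{q-1}∘⋯∘M_p): M ≅ I[1,1], I[1,2], I[1,3]^2, I[2,3].
μ_θ-semistable layers: μ^(1)=31; μ^(2)=51/2; μ^(3)=-46

((0, 1, 0); (0, 3, 3); (4, 0, 0))


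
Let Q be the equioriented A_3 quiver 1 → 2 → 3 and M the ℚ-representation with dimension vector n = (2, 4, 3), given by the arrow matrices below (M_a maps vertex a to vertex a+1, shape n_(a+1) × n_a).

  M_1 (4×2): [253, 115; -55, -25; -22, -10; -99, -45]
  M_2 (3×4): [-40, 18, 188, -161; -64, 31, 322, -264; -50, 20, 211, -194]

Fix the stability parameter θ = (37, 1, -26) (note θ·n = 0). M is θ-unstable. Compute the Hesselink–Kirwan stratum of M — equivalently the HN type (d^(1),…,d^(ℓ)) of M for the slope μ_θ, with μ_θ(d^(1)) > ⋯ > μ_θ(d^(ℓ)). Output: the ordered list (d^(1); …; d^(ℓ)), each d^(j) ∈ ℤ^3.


Via rank(M_{q-1}∘⋯∘M_p): M ≅ I[1,1], I[1,3], I[2,2], I[2,3]^2.
μ_θ-semistable layers: μ^(1)=37; μ^(2)=4; μ^(3)=1; μ^(4)=-25/2

((1, 0, 0); (1, 1, 1); (0, 1, 0); (0, 2, 2))


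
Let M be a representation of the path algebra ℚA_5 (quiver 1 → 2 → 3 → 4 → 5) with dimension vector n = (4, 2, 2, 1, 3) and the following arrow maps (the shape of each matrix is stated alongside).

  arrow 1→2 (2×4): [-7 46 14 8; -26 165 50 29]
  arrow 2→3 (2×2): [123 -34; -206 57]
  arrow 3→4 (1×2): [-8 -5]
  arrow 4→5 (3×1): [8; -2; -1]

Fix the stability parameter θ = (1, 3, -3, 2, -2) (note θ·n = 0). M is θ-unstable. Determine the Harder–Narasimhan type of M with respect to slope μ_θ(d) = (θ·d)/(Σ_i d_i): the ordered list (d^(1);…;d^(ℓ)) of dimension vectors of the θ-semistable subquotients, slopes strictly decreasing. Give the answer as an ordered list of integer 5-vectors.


Interval decomposition of M: I[1,1]^2, I[1,3], I[1,5], I[5,5]^2.
HN type (ℓ=4): μ^(1)=1; μ^(2)=1/3; μ^(3)=1/5; μ^(4)=-2

((2, 0, 0, 0, 0); (1, 1, 1, 0, 0); (1, 1, 1, 1, 1); (0, 0, 0, 0, 2))


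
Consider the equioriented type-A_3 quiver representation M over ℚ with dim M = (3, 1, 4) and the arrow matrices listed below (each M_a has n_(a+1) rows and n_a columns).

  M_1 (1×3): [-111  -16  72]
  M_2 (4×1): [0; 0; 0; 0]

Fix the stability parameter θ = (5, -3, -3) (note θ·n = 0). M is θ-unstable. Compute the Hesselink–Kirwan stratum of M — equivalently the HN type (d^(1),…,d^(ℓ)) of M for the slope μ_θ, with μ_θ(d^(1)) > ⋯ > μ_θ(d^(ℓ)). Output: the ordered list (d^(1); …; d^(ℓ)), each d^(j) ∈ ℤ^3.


Interval decomposition of M: I[1,1]^2, I[1,2], I[3,3]^4.
HN type (ℓ=3): μ^(1)=5; μ^(2)=1; μ^(3)=-3

((2, 0, 0); (1, 1, 0); (0, 0, 4))


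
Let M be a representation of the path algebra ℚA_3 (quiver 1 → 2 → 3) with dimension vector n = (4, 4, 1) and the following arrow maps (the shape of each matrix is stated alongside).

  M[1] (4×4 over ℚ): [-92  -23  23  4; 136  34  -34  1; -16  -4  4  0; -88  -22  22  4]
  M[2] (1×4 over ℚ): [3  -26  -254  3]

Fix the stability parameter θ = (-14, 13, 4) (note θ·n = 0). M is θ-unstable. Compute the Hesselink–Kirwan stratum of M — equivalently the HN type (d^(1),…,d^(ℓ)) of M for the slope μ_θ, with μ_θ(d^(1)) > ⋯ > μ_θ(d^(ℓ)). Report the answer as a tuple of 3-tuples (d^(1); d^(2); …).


Interval decomposition of M: I[1,1]^2, I[1,2], I[1,3], I[2,2]^2.
HN type (ℓ=3): μ^(1)=13; μ^(2)=17/2; μ^(3)=-14

((0, 3, 0); (0, 1, 1); (4, 0, 0))


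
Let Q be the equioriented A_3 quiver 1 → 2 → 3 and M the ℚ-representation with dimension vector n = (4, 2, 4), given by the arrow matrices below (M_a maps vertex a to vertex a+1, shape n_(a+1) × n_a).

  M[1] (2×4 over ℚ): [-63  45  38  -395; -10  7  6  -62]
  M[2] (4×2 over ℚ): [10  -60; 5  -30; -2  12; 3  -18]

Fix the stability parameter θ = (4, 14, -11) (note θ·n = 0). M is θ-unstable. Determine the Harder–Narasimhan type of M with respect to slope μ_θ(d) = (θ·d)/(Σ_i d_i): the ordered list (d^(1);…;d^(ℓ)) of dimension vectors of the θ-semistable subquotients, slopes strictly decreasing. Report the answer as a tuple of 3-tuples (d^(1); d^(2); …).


Barcode: M ≅ I[1,1]^2, I[1,2], I[1,3], I[3,3]^3. HN layers by μ_θ (4 steps, strictly decreasing):
  μ^(1)=14; μ^(2)=4; μ^(3)=7/3; μ^(4)=-11

((0, 1, 0); (3, 0, 0); (1, 1, 1); (0, 0, 3))


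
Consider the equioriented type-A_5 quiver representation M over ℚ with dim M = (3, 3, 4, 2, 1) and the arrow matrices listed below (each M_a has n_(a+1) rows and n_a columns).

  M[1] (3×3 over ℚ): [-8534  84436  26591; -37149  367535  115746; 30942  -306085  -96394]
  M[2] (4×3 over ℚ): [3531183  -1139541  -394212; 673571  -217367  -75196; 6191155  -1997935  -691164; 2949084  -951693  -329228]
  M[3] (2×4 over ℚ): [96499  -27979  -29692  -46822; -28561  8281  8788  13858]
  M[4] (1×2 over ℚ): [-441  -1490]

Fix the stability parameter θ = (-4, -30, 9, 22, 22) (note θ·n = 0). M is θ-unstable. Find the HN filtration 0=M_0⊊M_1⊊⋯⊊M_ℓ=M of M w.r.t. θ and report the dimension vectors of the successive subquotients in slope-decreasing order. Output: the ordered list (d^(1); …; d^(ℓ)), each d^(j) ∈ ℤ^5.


Interval decomposition of M: I[1,2], I[1,3]^2, I[3,3], I[3,5], I[4,4].
HN type (ℓ=3): μ^(1)=22; μ^(2)=9; μ^(3)=-17

((0, 0, 0, 2, 1); (0, 0, 4, 0, 0); (3, 3, 0, 0, 0))


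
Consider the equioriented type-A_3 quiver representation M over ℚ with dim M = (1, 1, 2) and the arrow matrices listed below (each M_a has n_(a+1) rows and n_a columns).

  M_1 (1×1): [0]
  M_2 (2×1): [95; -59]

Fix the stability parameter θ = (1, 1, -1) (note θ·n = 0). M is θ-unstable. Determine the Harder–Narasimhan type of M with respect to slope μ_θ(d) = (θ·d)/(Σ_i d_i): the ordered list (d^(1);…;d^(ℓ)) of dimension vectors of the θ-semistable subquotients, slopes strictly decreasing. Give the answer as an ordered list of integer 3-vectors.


Via rank(M_{q-1}∘⋯∘M_p): M ≅ I[1,1], I[2,3], I[3,3].
μ_θ-semistable layers: μ^(1)=1; μ^(2)=0; μ^(3)=-1

((1, 0, 0); (0, 1, 1); (0, 0, 1))


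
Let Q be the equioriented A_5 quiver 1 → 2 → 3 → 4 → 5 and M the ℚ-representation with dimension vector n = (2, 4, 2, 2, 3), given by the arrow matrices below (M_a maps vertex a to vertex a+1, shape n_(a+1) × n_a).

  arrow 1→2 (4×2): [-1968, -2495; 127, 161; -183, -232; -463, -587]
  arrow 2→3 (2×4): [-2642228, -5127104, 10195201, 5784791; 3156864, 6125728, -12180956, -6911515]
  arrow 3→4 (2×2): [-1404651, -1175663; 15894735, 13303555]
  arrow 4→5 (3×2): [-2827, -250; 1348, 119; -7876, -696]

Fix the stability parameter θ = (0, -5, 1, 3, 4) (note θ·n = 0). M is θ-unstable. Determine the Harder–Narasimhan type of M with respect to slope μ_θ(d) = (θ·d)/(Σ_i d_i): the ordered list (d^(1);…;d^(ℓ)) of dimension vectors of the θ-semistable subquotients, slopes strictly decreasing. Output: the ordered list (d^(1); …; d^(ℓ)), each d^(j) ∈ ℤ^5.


Interval decomposition of M: I[1,3], I[1,5], I[2,2]^2, I[4,5], I[5,5].
HN type (ℓ=5): μ^(1)=4; μ^(2)=3; μ^(3)=1; μ^(4)=-5/2; μ^(5)=-5

((0, 0, 0, 0, 3); (0, 0, 0, 2, 0); (0, 0, 2, 0, 0); (2, 2, 0, 0, 0); (0, 2, 0, 0, 0))


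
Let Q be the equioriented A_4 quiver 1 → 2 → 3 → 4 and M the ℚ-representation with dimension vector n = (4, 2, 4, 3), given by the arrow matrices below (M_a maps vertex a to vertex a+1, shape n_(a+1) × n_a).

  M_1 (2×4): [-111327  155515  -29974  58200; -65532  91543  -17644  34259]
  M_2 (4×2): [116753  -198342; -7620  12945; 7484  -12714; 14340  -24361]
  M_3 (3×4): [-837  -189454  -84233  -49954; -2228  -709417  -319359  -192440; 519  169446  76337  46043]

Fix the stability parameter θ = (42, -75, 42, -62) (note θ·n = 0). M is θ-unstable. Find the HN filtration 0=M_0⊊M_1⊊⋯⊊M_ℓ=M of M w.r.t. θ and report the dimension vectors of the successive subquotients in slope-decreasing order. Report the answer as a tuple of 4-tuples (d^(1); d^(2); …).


Barcode: M ≅ I[1,1]^2, I[1,4]^2, I[3,3], I[3,4]. HN layers by μ_θ (3 steps, strictly decreasing):
  μ^(1)=42; μ^(2)=-10; μ^(3)=-33/2

((2, 0, 1, 0); (0, 0, 3, 3); (2, 2, 0, 0))


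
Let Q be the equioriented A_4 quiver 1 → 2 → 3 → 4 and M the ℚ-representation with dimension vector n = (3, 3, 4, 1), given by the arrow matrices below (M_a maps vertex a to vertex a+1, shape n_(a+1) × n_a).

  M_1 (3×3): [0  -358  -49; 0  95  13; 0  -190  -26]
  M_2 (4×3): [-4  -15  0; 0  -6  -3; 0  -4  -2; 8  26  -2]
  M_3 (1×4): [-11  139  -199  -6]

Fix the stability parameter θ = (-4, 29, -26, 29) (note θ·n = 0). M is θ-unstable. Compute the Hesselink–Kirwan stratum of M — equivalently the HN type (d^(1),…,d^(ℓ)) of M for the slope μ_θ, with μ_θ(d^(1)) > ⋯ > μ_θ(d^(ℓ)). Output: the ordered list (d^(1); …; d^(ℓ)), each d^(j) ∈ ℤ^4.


Via rank(M_{q-1}∘⋯∘M_p): M ≅ I[1,1], I[1,2], I[1,4], I[2,3], I[3,3]^2.
μ_θ-semistable layers: μ^(1)=29; μ^(2)=3/2; μ^(3)=-4; μ^(4)=-26

((0, 1, 0, 1); (0, 2, 2, 0); (3, 0, 0, 0); (0, 0, 2, 0))


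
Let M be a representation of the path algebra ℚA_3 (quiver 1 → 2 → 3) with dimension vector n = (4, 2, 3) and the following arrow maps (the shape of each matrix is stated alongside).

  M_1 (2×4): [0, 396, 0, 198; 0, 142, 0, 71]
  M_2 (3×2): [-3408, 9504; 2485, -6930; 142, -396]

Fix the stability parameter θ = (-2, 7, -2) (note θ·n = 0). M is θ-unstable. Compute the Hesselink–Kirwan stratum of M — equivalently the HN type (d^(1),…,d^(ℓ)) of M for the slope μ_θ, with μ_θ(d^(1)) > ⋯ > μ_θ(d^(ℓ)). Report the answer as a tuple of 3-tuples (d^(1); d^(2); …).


Barcode: M ≅ I[1,1]^3, I[1,2], I[2,3], I[3,3]^2. HN layers by μ_θ (3 steps, strictly decreasing):
  μ^(1)=7; μ^(2)=5/2; μ^(3)=-2

((0, 1, 0); (0, 1, 1); (4, 0, 2))


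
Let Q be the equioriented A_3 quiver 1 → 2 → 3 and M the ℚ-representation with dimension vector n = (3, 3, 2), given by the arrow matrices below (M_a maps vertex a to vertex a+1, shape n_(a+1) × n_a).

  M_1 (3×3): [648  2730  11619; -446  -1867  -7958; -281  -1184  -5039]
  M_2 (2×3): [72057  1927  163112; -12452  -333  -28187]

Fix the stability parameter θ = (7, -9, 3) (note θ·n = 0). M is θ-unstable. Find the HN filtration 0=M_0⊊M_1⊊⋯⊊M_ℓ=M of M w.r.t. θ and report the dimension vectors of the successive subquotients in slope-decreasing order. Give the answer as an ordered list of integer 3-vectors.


Barcode: M ≅ I[1,2], I[1,3]^2. HN layers by μ_θ (2 steps, strictly decreasing):
  μ^(1)=3; μ^(2)=-1

((0, 0, 2); (3, 3, 0))


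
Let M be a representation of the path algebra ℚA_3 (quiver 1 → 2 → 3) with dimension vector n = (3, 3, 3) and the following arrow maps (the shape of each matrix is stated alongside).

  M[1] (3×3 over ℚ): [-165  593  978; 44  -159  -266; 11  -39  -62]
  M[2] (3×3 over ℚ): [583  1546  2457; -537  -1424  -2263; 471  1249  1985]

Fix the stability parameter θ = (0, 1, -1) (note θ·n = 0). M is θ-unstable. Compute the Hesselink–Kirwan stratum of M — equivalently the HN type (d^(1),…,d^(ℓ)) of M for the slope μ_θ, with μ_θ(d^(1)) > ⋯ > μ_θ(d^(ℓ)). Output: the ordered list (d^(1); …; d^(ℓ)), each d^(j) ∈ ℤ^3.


Interval decomposition of M: I[1,1], I[1,2], I[1,3], I[2,3], I[3,3].
HN type (ℓ=3): μ^(1)=1; μ^(2)=0; μ^(3)=-1

((0, 1, 0); (3, 2, 2); (0, 0, 1))


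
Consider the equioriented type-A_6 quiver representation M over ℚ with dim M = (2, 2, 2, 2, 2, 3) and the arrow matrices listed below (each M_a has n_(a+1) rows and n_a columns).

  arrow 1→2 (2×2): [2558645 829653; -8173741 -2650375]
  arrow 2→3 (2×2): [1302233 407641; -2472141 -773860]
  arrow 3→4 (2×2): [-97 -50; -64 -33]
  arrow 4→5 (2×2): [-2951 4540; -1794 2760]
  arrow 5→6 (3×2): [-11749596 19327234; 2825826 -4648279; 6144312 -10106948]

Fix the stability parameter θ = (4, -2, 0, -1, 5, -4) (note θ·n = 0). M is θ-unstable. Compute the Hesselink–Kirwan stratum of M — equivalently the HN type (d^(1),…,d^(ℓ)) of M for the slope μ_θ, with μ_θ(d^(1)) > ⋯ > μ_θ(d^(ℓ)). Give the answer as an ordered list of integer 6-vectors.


Via rank(M_{q-1}∘⋯∘M_p): M ≅ I[1,4], I[1,5], I[5,6], I[6,6]^2.
μ_θ-semistable layers: μ^(1)=5; μ^(2)=1/2; μ^(3)=1/4; μ^(4)=-4

((0, 0, 0, 0, 1, 0); (0, 0, 0, 0, 1, 1); (2, 2, 2, 2, 0, 0); (0, 0, 0, 0, 0, 2))


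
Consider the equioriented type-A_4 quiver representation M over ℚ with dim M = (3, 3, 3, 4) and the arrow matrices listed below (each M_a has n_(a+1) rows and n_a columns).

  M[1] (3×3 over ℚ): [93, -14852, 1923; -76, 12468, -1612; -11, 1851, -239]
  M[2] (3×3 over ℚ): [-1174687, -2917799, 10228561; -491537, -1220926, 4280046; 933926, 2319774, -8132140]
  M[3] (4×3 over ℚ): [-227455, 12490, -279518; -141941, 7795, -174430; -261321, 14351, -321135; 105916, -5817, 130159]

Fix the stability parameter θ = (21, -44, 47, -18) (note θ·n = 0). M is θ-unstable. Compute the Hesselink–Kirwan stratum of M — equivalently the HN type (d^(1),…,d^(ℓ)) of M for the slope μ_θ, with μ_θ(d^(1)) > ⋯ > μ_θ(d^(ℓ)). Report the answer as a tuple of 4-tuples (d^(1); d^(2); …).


Interval decomposition of M: I[1,1], I[1,4]^2, I[2,4], I[4,4].
HN type (ℓ=5): μ^(1)=21; μ^(2)=29/2; μ^(3)=-23/2; μ^(4)=-18; μ^(5)=-44

((1, 0, 0, 0); (0, 0, 3, 3); (2, 2, 0, 0); (0, 0, 0, 1); (0, 1, 0, 0))


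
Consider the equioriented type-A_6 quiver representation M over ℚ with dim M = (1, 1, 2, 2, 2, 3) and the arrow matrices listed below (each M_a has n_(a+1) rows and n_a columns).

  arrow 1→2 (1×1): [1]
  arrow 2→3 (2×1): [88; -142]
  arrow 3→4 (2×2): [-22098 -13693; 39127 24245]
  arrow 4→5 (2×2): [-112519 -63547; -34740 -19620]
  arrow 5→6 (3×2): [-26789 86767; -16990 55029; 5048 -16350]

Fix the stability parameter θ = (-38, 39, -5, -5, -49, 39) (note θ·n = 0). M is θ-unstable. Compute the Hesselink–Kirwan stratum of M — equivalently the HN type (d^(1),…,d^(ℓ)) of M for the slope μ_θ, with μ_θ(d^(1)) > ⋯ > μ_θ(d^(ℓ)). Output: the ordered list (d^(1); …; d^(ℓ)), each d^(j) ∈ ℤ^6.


Interval decomposition of M: I[1,4], I[3,6], I[5,6], I[6,6].
HN type (ℓ=5): μ^(1)=39; μ^(2)=29/3; μ^(3)=-59/3; μ^(4)=-38; μ^(5)=-49

((0, 0, 0, 0, 0, 3); (0, 1, 1, 1, 0, 0); (0, 0, 1, 1, 1, 0); (1, 0, 0, 0, 0, 0); (0, 0, 0, 0, 1, 0))


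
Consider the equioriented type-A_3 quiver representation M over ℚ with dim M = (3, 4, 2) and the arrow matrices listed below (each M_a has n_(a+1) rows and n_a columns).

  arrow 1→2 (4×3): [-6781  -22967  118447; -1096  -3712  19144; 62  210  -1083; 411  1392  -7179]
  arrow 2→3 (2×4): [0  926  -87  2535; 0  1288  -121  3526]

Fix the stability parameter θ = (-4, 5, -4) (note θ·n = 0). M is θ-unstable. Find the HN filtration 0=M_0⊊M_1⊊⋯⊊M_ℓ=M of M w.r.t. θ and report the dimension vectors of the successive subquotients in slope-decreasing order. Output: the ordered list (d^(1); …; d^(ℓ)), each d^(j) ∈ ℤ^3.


Barcode: M ≅ I[1,2], I[1,3]^2, I[2,2]. HN layers by μ_θ (3 steps, strictly decreasing):
  μ^(1)=5; μ^(2)=1/2; μ^(3)=-4

((0, 2, 0); (0, 2, 2); (3, 0, 0))


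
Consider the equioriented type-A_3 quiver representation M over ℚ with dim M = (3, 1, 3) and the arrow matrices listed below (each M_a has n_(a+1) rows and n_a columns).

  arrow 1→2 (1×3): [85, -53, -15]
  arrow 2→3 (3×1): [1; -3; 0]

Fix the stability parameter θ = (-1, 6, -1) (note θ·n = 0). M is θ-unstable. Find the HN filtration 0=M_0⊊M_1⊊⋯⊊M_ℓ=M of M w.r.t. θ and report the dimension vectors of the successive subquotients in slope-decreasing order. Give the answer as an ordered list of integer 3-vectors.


Barcode: M ≅ I[1,1]^2, I[1,3], I[3,3]^2. HN layers by μ_θ (2 steps, strictly decreasing):
  μ^(1)=5/2; μ^(2)=-1

((0, 1, 1); (3, 0, 2))


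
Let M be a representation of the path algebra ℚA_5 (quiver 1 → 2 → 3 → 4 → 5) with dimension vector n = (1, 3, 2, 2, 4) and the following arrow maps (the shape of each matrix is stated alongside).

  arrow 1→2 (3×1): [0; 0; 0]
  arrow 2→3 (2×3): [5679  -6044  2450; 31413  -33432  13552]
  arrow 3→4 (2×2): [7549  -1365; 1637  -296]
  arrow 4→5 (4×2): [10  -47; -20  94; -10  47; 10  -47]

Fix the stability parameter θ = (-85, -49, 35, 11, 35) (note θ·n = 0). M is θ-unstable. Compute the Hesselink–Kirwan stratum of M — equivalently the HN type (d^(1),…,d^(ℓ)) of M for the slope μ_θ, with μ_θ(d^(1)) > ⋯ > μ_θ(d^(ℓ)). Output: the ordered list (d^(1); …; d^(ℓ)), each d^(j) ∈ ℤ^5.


Barcode: M ≅ I[1,1], I[2,2], I[2,4], I[2,5], I[5,5]^3. HN layers by μ_θ (4 steps, strictly decreasing):
  μ^(1)=35; μ^(2)=23; μ^(3)=-49; μ^(4)=-85

((0, 0, 0, 0, 4); (0, 0, 2, 2, 0); (0, 3, 0, 0, 0); (1, 0, 0, 0, 0))


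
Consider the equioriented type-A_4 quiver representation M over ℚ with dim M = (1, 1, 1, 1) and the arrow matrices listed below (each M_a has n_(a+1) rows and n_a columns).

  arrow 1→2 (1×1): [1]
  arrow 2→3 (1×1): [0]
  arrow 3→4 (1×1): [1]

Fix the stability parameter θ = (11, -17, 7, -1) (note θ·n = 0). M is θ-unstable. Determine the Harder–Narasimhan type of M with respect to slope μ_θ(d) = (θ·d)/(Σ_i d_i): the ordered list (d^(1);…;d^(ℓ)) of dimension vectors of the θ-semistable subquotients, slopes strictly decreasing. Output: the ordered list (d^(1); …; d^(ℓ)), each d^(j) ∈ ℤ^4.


Via rank(M_{q-1}∘⋯∘M_p): M ≅ I[1,2], I[3,4].
μ_θ-semistable layers: μ^(1)=3; μ^(2)=-3

((0, 0, 1, 1); (1, 1, 0, 0))


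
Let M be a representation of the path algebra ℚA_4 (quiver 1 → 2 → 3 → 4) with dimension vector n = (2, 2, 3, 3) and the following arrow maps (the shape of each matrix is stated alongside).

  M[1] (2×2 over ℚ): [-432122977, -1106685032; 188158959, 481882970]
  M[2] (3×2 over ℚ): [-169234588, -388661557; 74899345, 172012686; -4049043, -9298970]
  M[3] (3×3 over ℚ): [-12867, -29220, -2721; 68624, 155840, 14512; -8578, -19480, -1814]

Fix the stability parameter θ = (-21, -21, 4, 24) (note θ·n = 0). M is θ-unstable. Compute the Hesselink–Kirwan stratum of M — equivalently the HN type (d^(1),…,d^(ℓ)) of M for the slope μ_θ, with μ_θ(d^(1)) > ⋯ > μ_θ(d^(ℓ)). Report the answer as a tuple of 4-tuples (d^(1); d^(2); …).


Via rank(M_{q-1}∘⋯∘M_p): M ≅ I[1,3], I[1,4], I[3,3], I[4,4]^2.
μ_θ-semistable layers: μ^(1)=24; μ^(2)=4; μ^(3)=-21

((0, 0, 0, 3); (0, 0, 3, 0); (2, 2, 0, 0))


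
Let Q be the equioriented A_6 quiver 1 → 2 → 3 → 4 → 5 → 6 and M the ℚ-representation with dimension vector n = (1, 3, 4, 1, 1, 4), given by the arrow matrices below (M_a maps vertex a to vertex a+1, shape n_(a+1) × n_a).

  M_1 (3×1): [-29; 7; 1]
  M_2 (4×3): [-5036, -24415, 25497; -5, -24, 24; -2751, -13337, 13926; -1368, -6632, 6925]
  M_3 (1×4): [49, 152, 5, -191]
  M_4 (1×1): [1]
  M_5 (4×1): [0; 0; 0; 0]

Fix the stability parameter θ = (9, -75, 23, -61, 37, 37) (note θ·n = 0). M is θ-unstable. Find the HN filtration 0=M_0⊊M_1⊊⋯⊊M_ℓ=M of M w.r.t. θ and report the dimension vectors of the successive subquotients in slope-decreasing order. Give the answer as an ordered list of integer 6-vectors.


Via rank(M_{q-1}∘⋯∘M_p): M ≅ I[1,5], I[2,3]^2, I[3,3], I[6,6]^4.
μ_θ-semistable layers: μ^(1)=37; μ^(2)=23; μ^(3)=-19; μ^(4)=-33; μ^(5)=-75

((0, 0, 0, 0, 1, 4); (0, 0, 3, 0, 0, 0); (0, 0, 1, 1, 0, 0); (1, 1, 0, 0, 0, 0); (0, 2, 0, 0, 0, 0))


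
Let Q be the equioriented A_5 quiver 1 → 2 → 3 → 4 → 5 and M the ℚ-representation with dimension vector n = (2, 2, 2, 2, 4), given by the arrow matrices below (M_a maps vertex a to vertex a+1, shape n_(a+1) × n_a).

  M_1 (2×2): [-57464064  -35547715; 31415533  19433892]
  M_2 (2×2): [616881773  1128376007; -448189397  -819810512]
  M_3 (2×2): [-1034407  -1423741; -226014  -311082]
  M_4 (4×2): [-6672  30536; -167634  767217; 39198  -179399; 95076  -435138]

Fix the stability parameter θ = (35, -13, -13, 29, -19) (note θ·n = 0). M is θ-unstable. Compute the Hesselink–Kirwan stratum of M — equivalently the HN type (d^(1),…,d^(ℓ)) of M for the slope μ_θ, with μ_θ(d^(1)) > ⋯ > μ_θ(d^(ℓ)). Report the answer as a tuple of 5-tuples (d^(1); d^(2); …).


Interval decomposition of M: I[1,3], I[1,4], I[4,5], I[5,5]^3.
HN type (ℓ=4): μ^(1)=29; μ^(2)=5; μ^(3)=3; μ^(4)=-19

((0, 0, 0, 1, 0); (0, 0, 0, 1, 1); (2, 2, 2, 0, 0); (0, 0, 0, 0, 3))


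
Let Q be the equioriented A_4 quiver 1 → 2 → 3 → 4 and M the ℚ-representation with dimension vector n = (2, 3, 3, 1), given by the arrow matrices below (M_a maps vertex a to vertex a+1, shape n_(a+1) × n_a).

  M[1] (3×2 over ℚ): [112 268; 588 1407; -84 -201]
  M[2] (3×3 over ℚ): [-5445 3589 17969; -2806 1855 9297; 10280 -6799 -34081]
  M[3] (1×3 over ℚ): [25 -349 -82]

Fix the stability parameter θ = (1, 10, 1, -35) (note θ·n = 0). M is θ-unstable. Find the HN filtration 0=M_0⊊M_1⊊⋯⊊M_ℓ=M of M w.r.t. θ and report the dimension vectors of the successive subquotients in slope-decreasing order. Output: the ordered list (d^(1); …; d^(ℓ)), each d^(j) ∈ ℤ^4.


Barcode: M ≅ I[1,1], I[1,4], I[2,3]^2. HN layers by μ_θ (3 steps, strictly decreasing):
  μ^(1)=11/2; μ^(2)=1; μ^(3)=-23/4

((0, 2, 2, 0); (1, 0, 0, 0); (1, 1, 1, 1))


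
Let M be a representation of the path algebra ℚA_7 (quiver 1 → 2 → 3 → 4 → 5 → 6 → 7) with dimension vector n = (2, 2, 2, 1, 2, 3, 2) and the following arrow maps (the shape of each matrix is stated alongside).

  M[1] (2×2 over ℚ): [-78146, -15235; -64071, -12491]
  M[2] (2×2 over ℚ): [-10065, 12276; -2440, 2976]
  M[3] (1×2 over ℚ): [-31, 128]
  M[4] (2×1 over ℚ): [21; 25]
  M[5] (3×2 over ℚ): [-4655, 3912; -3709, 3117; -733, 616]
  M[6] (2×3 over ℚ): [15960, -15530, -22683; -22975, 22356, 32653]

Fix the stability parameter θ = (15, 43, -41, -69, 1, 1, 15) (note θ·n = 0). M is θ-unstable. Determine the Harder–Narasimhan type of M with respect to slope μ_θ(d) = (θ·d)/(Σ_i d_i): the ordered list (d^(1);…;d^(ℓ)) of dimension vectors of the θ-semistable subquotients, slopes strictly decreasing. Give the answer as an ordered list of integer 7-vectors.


Barcode: M ≅ I[1,2], I[1,7], I[3,3], I[5,7], I[6,6]. HN layers by μ_θ (5 steps, strictly decreasing):
  μ^(1)=43; μ^(2)=15; μ^(3)=1; μ^(4)=-13; μ^(5)=-41

((0, 1, 0, 0, 0, 0, 0); (1, 0, 0, 0, 0, 0, 2); (0, 0, 0, 0, 2, 3, 0); (1, 1, 1, 1, 0, 0, 0); (0, 0, 1, 0, 0, 0, 0))


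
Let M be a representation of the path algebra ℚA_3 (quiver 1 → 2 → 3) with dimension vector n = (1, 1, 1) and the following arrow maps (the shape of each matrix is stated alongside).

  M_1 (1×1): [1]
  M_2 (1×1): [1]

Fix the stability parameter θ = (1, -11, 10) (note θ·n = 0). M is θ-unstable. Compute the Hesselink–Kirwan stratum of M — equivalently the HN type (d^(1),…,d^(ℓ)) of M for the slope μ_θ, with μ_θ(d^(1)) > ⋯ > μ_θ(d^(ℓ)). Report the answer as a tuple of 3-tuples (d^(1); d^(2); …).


Interval decomposition of M: I[1,3].
HN type (ℓ=2): μ^(1)=10; μ^(2)=-5

((0, 0, 1); (1, 1, 0))


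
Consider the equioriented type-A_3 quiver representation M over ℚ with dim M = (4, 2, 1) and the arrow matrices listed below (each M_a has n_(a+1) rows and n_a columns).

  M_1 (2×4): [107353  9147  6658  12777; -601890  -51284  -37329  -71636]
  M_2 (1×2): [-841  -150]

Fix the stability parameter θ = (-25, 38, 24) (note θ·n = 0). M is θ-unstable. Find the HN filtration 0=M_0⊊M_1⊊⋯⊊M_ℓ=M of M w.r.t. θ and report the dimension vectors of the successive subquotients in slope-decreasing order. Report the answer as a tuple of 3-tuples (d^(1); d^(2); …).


Barcode: M ≅ I[1,1]^2, I[1,2], I[1,3]. HN layers by μ_θ (3 steps, strictly decreasing):
  μ^(1)=38; μ^(2)=31; μ^(3)=-25

((0, 1, 0); (0, 1, 1); (4, 0, 0))


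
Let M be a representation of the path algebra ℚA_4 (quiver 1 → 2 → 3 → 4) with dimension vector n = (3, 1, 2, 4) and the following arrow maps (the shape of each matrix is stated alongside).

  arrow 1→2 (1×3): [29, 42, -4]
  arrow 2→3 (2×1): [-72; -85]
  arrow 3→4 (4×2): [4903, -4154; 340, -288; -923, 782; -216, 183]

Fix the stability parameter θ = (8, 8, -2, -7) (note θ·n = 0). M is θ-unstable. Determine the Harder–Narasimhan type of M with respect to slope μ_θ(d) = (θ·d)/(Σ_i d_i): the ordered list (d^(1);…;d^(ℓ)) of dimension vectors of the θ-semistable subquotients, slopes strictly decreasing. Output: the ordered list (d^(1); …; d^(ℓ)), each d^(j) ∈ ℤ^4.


Interval decomposition of M: I[1,1]^2, I[1,4], I[3,4], I[4,4]^2.
HN type (ℓ=4): μ^(1)=8; μ^(2)=7/4; μ^(3)=-9/2; μ^(4)=-7

((2, 0, 0, 0); (1, 1, 1, 1); (0, 0, 1, 1); (0, 0, 0, 2))


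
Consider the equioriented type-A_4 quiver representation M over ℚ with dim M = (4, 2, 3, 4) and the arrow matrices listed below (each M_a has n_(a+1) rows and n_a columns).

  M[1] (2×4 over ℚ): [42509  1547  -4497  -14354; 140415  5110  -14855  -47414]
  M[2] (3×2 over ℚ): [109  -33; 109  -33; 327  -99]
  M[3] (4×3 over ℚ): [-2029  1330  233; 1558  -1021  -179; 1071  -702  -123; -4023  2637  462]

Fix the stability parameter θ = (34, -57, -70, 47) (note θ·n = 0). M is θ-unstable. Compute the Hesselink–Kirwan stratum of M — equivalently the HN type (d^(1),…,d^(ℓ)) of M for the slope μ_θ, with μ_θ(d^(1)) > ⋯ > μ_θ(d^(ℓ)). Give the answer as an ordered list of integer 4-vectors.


Barcode: M ≅ I[1,1]^2, I[1,2], I[1,3], I[3,4]^2, I[4,4]^2. HN layers by μ_θ (5 steps, strictly decreasing):
  μ^(1)=47; μ^(2)=34; μ^(3)=-23/2; μ^(4)=-31; μ^(5)=-70

((0, 0, 0, 4); (2, 0, 0, 0); (1, 1, 0, 0); (1, 1, 1, 0); (0, 0, 2, 0))


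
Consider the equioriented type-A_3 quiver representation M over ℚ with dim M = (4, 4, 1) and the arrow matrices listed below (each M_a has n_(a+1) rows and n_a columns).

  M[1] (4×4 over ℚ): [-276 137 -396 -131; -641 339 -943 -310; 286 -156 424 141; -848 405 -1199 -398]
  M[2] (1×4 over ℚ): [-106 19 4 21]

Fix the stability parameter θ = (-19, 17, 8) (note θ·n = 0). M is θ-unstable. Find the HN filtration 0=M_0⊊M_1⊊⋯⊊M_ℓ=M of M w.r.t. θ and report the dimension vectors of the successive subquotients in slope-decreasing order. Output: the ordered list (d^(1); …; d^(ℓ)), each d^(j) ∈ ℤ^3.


Barcode: M ≅ I[1,2]^3, I[1,3]. HN layers by μ_θ (3 steps, strictly decreasing):
  μ^(1)=17; μ^(2)=25/2; μ^(3)=-19

((0, 3, 0); (0, 1, 1); (4, 0, 0))


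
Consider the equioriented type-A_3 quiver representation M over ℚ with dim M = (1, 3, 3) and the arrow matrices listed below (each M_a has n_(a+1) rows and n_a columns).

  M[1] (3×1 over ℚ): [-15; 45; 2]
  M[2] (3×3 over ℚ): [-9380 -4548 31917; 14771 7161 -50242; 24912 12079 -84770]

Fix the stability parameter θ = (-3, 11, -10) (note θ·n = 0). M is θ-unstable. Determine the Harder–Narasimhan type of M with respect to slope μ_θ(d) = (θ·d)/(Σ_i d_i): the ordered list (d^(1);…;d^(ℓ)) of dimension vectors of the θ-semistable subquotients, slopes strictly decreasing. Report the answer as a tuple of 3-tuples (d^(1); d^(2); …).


Barcode: M ≅ I[1,3], I[2,3]^2. HN layers by μ_θ (2 steps, strictly decreasing):
  μ^(1)=1/2; μ^(2)=-3

((0, 3, 3); (1, 0, 0))
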